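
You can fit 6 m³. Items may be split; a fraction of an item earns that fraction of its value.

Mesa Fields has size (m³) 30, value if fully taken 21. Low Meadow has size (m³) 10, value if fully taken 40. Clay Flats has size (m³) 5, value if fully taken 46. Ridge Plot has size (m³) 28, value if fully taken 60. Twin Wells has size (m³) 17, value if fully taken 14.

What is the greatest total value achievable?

Rank by value-to-size ratio: Clay Flats 46/5≈9.2, Low Meadow 40/10≈4, Ridge Plot 60/28≈2.14, Twin Wells 14/17≈0.824, Mesa Fields 21/30≈0.7.
Clay Flats: take in full, 5 m³ for value 46 ; 1 left.
1 m³ left: a 1/10 share of Low Meadow gives 40×1/10 = 4.
Total value = 50.

50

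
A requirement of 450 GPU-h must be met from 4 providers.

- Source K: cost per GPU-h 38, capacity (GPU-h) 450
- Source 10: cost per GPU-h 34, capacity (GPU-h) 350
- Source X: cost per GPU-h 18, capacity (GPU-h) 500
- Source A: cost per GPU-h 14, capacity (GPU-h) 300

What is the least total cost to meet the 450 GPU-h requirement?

Fill from the cheapest provider first.
Take 300 from Source A at 14 → need 150 more.
Take 150 from Source X at 18 to finish.
Source 10, Source K: unused.
Cost = 300×14 + 150×18 = 6900.

6900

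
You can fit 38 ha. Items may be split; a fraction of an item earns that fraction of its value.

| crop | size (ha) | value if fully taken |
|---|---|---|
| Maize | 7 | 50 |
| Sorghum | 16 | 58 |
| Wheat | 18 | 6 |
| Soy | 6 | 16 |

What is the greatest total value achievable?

127

Rank by value-to-size ratio: Maize 50/7≈7.14, Sorghum 58/16≈3.62, Soy 16/6≈2.67, Wheat 6/18≈0.333.
Maize: take in full, 7 ha for value 50 → 31 left.
All 16 ha of Sorghum fit (value 58) → 15 remain.
Soy: take in full, 6 ha for value 16 → 9 left.
Fill the last 9 ha with part of Wheat: 9/18 of it earns 3.
Total value = 127.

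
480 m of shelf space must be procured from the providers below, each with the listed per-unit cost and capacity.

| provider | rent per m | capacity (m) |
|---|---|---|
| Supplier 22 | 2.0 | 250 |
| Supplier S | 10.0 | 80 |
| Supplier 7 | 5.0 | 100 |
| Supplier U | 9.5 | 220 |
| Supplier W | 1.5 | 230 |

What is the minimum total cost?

Fill from the cheapest provider first.
Take 230 from Supplier W at 1.5 — need 250 more.
Take 250 from Supplier 22 at 2.0 — need 0 more.
Supplier 7, Supplier U, Supplier S: unused.
Cost = 230×1.5 + 250×2.0 = 845.

845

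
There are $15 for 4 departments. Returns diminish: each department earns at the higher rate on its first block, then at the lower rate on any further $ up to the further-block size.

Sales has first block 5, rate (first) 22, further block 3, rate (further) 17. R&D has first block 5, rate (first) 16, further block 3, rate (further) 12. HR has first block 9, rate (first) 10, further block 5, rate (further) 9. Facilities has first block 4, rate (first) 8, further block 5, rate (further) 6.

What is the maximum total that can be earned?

Treat each block as its own option and order by rate: Sales/first 22 > Sales/second 17 > R&D/first 16 > R&D/second 12 > HR/first 10 > HR/second 9 > Facilities/first 8 > Facilities/second 6.
Fill Sales first block (5 at 22) → 10 left.
Fill Sales second block (3 at 17) → 7 left.
Fill R&D first block (5 at 16) → 2 left.
R&D second at 12: only 2 left, fill 2.
Total = 22×5 + 17×3 + 16×5 + 12×2 = 265.

265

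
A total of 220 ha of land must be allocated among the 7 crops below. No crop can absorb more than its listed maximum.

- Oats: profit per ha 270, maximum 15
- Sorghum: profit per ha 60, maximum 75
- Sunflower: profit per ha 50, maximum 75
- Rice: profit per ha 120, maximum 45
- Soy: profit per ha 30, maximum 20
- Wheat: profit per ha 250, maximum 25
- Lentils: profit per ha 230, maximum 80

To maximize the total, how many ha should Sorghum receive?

55

Order the crops by profit per ha: Oats 270 > Wheat 250 > Lentils 230 > Rice 120 > Sorghum 60 > Sunflower 50 > Soy 30.
Give Oats 15 to hit its cap of 15 ; 205 left.
Give Wheat 25 to hit its cap of 25 ; 180 left.
Lentils takes 80 to reach its cap of 80 ; 100 left.
Rice takes 45 to reach its cap of 45 ; 55 left.
Sorghum has room for 75 but only 55 remain, so it gets 55.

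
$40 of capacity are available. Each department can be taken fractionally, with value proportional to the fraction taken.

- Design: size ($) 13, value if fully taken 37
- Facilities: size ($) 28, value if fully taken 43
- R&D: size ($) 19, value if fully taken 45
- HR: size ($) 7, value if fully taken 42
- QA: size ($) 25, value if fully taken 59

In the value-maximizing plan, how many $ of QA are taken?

1

Sort by value density: HR 42/7≈6, Design 37/13≈2.85, R&D 45/19≈2.37, QA 59/25≈2.36, Facilities 43/28≈1.54.
Take all of HR (7 $, value 42) — 33 $ left.
All 13 $ of Design fit (value 37) — 20 remain.
Take all of R&D (19 $, value 45) — 1 $ left.
1 $ left: a 1/25 share of QA gives 59×1/25 = 2.36.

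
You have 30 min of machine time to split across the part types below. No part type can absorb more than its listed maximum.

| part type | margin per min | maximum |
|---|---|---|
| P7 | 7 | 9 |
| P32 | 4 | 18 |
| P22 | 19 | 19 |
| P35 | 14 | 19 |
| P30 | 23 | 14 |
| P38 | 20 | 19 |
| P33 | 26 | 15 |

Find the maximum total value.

Order the part types by margin per min: P33 26 > P30 23 > P38 20 > P22 19 > P35 14 > P7 7 > P32 4.
Give P33 15 to hit its cap of 15 → 15 left.
P30: +14 to 14 (cap) → 1 left.
P38: +1 (room for 19) → 1. Pool exhausted.
Total = 23×14 + 20×1 + 26×15 = 732.

732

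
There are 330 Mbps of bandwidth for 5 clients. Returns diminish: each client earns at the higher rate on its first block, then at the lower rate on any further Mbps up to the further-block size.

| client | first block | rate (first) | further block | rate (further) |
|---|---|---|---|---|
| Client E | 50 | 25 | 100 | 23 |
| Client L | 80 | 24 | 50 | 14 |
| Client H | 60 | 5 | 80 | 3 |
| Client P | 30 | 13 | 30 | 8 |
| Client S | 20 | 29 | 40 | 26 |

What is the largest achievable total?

7650

Order all 10 blocks by rate: Client S/T1 29 > Client S/T2 26 > Client E/T1 25 > Client L/T1 24 > Client E/T2 23 > Client L/T2 14 > Client P/T1 13 > Client P/T2 8 > Client H/T1 5 > Client H/T2 3.
Client S/T1 (29): +20 → 310 left.
Client S/T2 (26): +40 → 270 left.
Client E T1 at 25: fill all 50 → 220 left.
Fill Client L T1 block (80 at 24) → 140 left.
Fill Client E T2 block (100 at 23) → 40 left.
Client L/T2: +40 of 50 at 14; pool empty.
Total = 29×20 + 26×40 + 25×50 + 24×80 + 23×100 + 14×40 = 7650.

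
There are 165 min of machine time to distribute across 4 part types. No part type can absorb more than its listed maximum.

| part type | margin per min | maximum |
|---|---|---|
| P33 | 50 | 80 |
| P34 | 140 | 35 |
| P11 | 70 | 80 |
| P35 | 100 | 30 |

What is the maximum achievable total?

Order the part types by margin per min: P34 140 > P35 100 > P11 70 > P33 50.
Give P34 35 to hit its cap of 35 ; 130 left.
P35: +30 to 30 (cap) ; 100 left.
P11: +80 to 80 (cap) ; 20 left.
P33 has room for 80 but only 20 remain, so it gets 20.
Total = 50×20 + 140×35 + 70×80 + 100×30 = 14500.

14500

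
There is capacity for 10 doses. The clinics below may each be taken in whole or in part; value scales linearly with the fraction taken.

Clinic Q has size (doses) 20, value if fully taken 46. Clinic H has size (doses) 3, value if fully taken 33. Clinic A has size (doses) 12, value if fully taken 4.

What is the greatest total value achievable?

Best value per unit of size first: Clinic H 33/3≈11, Clinic Q 46/20≈2.3, Clinic A 4/12≈0.333.
Take all of Clinic H (3 doses, value 33) — 7 doses left.
Fill the last 7 doses with part of Clinic Q: 7/20 of it earns 16.1.
Total value = 49.1.

49.1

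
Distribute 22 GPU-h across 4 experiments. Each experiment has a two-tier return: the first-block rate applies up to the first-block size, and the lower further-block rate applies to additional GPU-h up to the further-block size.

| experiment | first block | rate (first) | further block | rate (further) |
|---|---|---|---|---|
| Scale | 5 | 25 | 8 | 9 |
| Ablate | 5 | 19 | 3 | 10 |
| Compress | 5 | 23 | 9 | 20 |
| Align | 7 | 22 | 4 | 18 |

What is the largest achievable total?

Order all 8 blocks by rate: Scale/T1 25 > Compress/T1 23 > Align/T1 22 > Compress/T2 20 > Ablate/T1 19 > Align/T2 18 > Ablate/T2 10 > Scale/T2 9.
Scale T1 at 25: fill all 5 — 17 left.
Compress/T1 (23): +5 — 12 left.
Align T1 at 22: fill all 7 — 5 left.
5 remain; put them into Compress T2 at 20.
Total = 25×5 + 23×5 + 22×7 + 20×5 = 494.

494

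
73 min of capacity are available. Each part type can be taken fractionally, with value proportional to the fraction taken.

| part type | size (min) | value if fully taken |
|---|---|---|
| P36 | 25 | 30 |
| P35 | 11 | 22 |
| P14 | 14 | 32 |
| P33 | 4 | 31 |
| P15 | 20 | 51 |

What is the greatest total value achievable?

Sort by value density: P33 31/4≈7.75, P15 51/20≈2.55, P14 32/14≈2.29, P35 22/11≈2, P36 30/25≈1.2.
All 4 min of P33 fit (value 31) → 69 remain.
All 20 min of P15 fit (value 51) → 49 remain.
All 14 min of P14 fit (value 32) → 35 remain.
P35: take in full, 11 min for value 22 → 24 left.
24 min left: a 24/25 share of P36 gives 30×24/25 = 28.8.
Total value = 164.8.

164.8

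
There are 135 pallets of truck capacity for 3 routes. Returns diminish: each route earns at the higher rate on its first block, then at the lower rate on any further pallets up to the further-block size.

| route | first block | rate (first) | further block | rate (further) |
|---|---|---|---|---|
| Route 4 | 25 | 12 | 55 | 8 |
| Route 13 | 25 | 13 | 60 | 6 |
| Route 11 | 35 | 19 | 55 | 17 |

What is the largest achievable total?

2165

Order all 6 blocks by rate: Route 11/first 19 > Route 11/second 17 > Route 13/first 13 > Route 4/first 12 > Route 4/second 8 > Route 13/second 6.
Route 11 first at 19: fill all 35 → 100 left.
Fill Route 11 second block (55 at 17) → 45 left.
Route 13/first (13): +25 → 20 left.
Route 4 first at 12: only 20 left, fill 20.
Total = 19×35 + 17×55 + 13×25 + 12×20 = 2165.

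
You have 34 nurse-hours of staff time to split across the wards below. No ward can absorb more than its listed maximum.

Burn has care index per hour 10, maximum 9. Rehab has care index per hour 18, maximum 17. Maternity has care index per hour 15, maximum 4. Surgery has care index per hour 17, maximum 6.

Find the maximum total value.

Rank by care index per hour: Rehab 18 > Surgery 17 > Maternity 15 > Burn 10.
Give Rehab 17 to hit its cap of 17 ; 17 left.
Give Surgery 6 to hit its cap of 6 ; 11 left.
Maternity: +4 to 4 (cap) ; 7 left.
Burn: +7 (room for 9) → 7. Pool exhausted.
Total = 10×7 + 18×17 + 15×4 + 17×6 = 538.

538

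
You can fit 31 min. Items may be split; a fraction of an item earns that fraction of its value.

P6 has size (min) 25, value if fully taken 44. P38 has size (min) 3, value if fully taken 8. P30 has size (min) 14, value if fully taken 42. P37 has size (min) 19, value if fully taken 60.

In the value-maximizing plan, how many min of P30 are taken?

Best value per unit of size first: P37 60/19≈3.16, P30 42/14≈3, P38 8/3≈2.67, P6 44/25≈1.76.
Take all of P37 (19 min, value 60) → 12 min left.
Fill the last 12 min with part of P30: 12/14 of it earns 36.

12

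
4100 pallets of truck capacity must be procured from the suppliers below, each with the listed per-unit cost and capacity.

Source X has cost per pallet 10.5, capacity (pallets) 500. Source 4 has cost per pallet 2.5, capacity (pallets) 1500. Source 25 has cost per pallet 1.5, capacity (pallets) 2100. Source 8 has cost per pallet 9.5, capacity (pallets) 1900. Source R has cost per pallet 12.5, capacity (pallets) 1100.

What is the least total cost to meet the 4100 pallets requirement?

11650

Use suppliers in increasing cost order.
Take 2100 from Source 25 at 1.5 — need 2000 more.
Take 1500 from Source 4 at 2.5 — need 500 more.
Source 8 at 9.5: take 500 of its 1900 — requirement met.
Source X, Source R: unused.
Cost = 2100×1.5 + 1500×2.5 + 500×9.5 = 11650.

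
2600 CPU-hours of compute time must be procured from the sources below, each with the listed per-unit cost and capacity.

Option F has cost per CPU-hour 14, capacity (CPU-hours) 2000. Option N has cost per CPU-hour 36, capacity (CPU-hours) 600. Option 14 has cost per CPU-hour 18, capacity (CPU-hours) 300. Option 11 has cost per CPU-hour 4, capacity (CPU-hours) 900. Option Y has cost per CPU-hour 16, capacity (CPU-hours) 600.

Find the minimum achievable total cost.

27400

Cheapest first:
Take 900 from Option 11 at 4 ; need 1700 more.
Option F at 14: take 1700 of its 2000 ; requirement met.
Option Y, Option 14, Option N: unused.
Cost = 900×4 + 1700×14 = 27400.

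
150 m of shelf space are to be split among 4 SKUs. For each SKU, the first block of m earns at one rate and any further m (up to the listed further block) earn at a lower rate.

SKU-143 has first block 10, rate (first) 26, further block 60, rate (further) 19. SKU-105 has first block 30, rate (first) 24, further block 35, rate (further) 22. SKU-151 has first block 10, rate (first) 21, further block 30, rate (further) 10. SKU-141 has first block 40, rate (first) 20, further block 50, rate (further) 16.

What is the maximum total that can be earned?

Order all 8 blocks by rate: SKU-143/tier1 26 > SKU-105/tier1 24 > SKU-105/tier2 22 > SKU-151/tier1 21 > SKU-141/tier1 20 > SKU-143/tier2 19 > SKU-141/tier2 16 > SKU-151/tier2 10.
SKU-143/tier1 (26): +10 ; 140 left.
Fill SKU-105 tier1 block (30 at 24) ; 110 left.
SKU-105 tier2 at 22: fill all 35 ; 75 left.
SKU-151 tier1 at 21: fill all 10 ; 65 left.
SKU-141/tier1 (20): +40 ; 25 left.
25 remain; put them into SKU-143 tier2 at 19.
Total = 26×10 + 24×30 + 22×35 + 21×10 + 20×40 + 19×25 = 3235.

3235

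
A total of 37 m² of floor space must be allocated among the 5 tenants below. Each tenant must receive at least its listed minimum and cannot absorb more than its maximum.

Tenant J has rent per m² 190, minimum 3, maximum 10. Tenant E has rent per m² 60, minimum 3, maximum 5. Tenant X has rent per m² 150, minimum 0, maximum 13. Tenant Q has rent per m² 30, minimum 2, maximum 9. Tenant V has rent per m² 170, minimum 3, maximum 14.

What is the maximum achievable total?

5720

Meeting every minimum uses 3+3+0+2+3 = 11 m², leaving 26.
Order the tenants by rent per m²: Tenant J 190 > Tenant V 170 > Tenant X 150 > Tenant E 60 > Tenant Q 30.
Tenant J: +7 to 10 (cap) → 19 left.
Tenant V: +11 to 14 (cap) → 8 left.
Tenant X has room for 13 more but only 8 remain, so it gets 8.
Total = 190×10 + 60×3 + 150×8 + 30×2 + 170×14 = 5720.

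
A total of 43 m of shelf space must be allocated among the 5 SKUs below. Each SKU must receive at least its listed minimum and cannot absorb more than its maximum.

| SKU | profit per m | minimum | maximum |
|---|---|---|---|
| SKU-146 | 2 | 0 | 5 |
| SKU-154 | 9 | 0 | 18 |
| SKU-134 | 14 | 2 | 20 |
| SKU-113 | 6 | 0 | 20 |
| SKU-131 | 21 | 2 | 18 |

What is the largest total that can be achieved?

703

Meeting every minimum uses 0+0+2+0+2 = 4 m, leaving 39.
Rank by profit per m: SKU-131 21 > SKU-134 14 > SKU-154 9 > SKU-113 6 > SKU-146 2.
SKU-131: +16 to 18 (cap) — 23 left.
SKU-134 takes 18 more to reach its cap of 20 — 5 left.
SKU-154 has room for 18 more but only 5 remain, so it gets 5.
Total = 9×5 + 14×20 + 21×18 = 703.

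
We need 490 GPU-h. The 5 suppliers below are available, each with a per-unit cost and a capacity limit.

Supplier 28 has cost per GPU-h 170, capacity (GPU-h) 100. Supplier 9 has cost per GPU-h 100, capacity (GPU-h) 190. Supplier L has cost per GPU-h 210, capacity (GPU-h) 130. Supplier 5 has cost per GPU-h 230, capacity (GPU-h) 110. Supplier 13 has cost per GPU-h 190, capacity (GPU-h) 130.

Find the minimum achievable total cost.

Fill from the cheapest supplier first.
Take 190 from Supplier 9 at 100 ; need 300 more.
Supplier 28 (170): use full 100 ; 200 GPU-h to go.
Take 130 from Supplier 13 at 190 ; need 70 more.
Supplier L at 210: take 70 of its 130 ; requirement met.
Supplier 5: unused.
Cost = 190×100 + 100×170 + 130×190 + 70×210 = 75400.

75400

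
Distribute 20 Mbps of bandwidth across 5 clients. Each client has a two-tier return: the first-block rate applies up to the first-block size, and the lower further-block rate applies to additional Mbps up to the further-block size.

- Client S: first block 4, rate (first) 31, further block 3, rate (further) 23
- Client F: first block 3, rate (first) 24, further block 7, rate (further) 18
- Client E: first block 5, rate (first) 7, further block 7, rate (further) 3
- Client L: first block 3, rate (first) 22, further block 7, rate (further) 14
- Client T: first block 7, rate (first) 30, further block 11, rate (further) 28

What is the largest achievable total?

586

Order all 10 blocks by rate: Client S/first 31 > Client T/first 30 > Client T/second 28 > Client F/first 24 > Client S/second 23 > Client L/first 22 > Client F/second 18 > Client L/second 14 > Client E/first 7 > Client E/second 3.
Client S/first (31): +4 ; 16 left.
Client T/first (30): +7 ; 9 left.
9 remain; put them into Client T second at 28.
Total = 31×4 + 30×7 + 28×9 = 586.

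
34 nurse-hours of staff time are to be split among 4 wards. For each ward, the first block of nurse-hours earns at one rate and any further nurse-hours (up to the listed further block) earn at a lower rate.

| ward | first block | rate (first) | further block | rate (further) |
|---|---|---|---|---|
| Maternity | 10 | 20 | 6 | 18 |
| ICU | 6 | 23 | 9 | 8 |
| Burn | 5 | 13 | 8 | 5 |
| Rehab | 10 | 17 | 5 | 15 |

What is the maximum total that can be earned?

646

Rank every tier by rate: ICU/first 23 > Maternity/first 20 > Maternity/second 18 > Rehab/first 17 > Rehab/second 15 > Burn/first 13 > ICU/second 8 > Burn/second 5.
Fill ICU first block (6 at 23) ; 28 left.
Maternity/first (20): +10 ; 18 left.
Fill Maternity second block (6 at 18) ; 12 left.
Rehab first at 17: fill all 10 ; 2 left.
Rehab/second: +2 of 5 at 15; pool empty.
Total = 23×6 + 20×10 + 18×6 + 17×10 + 15×2 = 646.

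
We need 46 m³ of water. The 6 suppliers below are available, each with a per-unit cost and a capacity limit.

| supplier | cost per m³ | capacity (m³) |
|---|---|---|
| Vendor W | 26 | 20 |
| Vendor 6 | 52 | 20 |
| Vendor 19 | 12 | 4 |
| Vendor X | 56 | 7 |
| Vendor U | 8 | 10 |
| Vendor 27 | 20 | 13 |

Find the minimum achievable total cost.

Fill from the cheapest supplier first.
Vendor U at 8: take all 10 m³ — 36 still needed.
Vendor 19 (12): use full 4 — 32 m³ to go.
Vendor 27 at 20: take all 13 m³ — 19 still needed.
Take 19 from Vendor W at 26 to finish.
Vendor 6, Vendor X: unused.
Cost = 10×8 + 4×12 + 13×20 + 19×26 = 882.

882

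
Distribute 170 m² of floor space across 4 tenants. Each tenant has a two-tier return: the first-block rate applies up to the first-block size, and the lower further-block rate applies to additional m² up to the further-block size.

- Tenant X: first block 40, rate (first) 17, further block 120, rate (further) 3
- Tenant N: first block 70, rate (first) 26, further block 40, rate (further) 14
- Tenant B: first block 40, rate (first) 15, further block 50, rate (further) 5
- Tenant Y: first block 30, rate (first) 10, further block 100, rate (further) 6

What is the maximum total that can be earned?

3380

Rank every tier by rate: Tenant N/T1 26 > Tenant X/T1 17 > Tenant B/T1 15 > Tenant N/T2 14 > Tenant Y/T1 10 > Tenant Y/T2 6 > Tenant B/T2 5 > Tenant X/T2 3.
Fill Tenant N T1 block (70 at 26) ; 100 left.
Tenant X/T1 (17): +40 ; 60 left.
Fill Tenant B T1 block (40 at 15) ; 20 left.
Tenant N/T2: +20 of 40 at 14; pool empty.
Total = 26×70 + 17×40 + 15×40 + 14×20 = 3380.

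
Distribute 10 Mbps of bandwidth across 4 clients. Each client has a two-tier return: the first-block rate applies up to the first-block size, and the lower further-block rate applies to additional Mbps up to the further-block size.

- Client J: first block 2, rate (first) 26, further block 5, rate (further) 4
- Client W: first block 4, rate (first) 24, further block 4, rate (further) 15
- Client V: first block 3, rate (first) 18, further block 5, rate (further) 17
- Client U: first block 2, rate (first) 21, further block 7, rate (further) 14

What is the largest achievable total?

226

Treat each block as its own option and order by rate: Client J/T1 26 > Client W/T1 24 > Client U/T1 21 > Client V/T1 18 > Client V/T2 17 > Client W/T2 15 > Client U/T2 14 > Client J/T2 4.
Client J/T1 (26): +2 ; 8 left.
Client W T1 at 24: fill all 4 ; 4 left.
Fill Client U T1 block (2 at 21) ; 2 left.
Client V T1 at 18: only 2 left, fill 2.
Total = 26×2 + 24×4 + 21×2 + 18×2 = 226.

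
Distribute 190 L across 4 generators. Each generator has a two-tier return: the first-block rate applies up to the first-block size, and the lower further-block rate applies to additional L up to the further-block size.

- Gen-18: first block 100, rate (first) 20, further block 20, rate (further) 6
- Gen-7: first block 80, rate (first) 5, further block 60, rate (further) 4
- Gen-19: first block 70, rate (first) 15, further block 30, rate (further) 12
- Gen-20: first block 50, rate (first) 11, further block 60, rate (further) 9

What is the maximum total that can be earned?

Treat each block as its own option and order by rate: Gen-18/T1 20 > Gen-19/T1 15 > Gen-19/T2 12 > Gen-20/T1 11 > Gen-20/T2 9 > Gen-18/T2 6 > Gen-7/T1 5 > Gen-7/T2 4.
Fill Gen-18 T1 block (100 at 20) → 90 left.
Fill Gen-19 T1 block (70 at 15) → 20 left.
20 remain; put them into Gen-19 T2 at 12.
Total = 20×100 + 15×70 + 12×20 = 3290.

3290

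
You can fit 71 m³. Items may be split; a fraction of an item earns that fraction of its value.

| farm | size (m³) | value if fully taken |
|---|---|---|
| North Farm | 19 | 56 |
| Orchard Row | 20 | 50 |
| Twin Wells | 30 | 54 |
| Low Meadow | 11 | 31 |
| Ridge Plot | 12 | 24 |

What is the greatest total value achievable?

Rank by value-to-size ratio: North Farm 56/19≈2.95, Low Meadow 31/11≈2.82, Orchard Row 50/20≈2.5, Ridge Plot 24/12≈2, Twin Wells 54/30≈1.8.
Take all of North Farm (19 m³, value 56) — 52 m³ left.
Take all of Low Meadow (11 m³, value 31) — 41 m³ left.
Orchard Row: take in full, 20 m³ for value 50 — 21 left.
Ridge Plot: take in full, 12 m³ for value 24 — 9 left.
Only 9 m³ remain; take 9/30 of Twin Wells for value 54×9/30 = 16.2.
Total value = 177.2.

177.2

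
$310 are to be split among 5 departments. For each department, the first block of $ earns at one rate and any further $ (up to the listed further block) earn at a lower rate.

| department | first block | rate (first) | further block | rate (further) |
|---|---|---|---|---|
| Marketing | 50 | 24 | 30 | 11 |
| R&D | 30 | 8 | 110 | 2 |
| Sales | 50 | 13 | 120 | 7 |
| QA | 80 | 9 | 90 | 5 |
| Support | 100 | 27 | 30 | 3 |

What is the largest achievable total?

Treat each block as its own option and order by rate: Support/first 27 > Marketing/first 24 > Sales/first 13 > Marketing/second 11 > QA/first 9 > R&D/first 8 > Sales/second 7 > QA/second 5 > Support/second 3 > R&D/second 2.
Support first at 27: fill all 100 ; 210 left.
Marketing first at 24: fill all 50 ; 160 left.
Sales/first (13): +50 ; 110 left.
Marketing/second (11): +30 ; 80 left.
Fill QA first block (80 at 9) ; 0 left.
Total = 27×100 + 24×50 + 13×50 + 11×30 + 9×80 = 5600.

5600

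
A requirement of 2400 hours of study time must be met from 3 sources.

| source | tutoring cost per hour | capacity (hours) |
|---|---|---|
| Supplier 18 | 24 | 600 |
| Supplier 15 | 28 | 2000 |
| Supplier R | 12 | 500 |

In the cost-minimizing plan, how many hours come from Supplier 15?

1300

Fill from the cheapest source first.
Supplier R (12): use full 500 → 1900 hours to go.
Supplier 18 (24): use full 600 → 1300 hours to go.
Take 1300 from Supplier 15 at 28 to finish.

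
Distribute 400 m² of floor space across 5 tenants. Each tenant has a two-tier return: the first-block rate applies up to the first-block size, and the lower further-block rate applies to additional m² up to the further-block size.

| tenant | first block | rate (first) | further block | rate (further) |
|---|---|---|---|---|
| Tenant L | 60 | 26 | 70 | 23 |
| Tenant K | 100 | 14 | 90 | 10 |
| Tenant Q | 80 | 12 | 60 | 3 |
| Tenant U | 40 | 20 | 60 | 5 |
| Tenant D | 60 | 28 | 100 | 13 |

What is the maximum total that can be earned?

7960

Treat each block as its own option and order by rate: Tenant D/first 28 > Tenant L/first 26 > Tenant L/second 23 > Tenant U/first 20 > Tenant K/first 14 > Tenant D/second 13 > Tenant Q/first 12 > Tenant K/second 10 > Tenant U/second 5 > Tenant Q/second 3.
Tenant D first at 28: fill all 60 — 340 left.
Fill Tenant L first block (60 at 26) — 280 left.
Tenant L/second (23): +70 — 210 left.
Tenant U/first (20): +40 — 170 left.
Tenant K first at 14: fill all 100 — 70 left.
Tenant D/second: +70 of 100 at 13; pool empty.
Total = 28×60 + 26×60 + 23×70 + 20×40 + 14×100 + 13×70 = 7960.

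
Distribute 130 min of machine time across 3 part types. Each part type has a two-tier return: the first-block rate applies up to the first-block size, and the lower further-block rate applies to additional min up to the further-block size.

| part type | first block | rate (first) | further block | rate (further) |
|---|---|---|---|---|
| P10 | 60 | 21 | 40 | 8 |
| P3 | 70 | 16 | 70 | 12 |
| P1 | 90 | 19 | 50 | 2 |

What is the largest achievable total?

Treat each block as its own option and order by rate: P10/T1 21 > P1/T1 19 > P3/T1 16 > P3/T2 12 > P10/T2 8 > P1/T2 2.
P10 T1 at 21: fill all 60 ; 70 left.
P1 T1 at 19: only 70 left, fill 70.
Total = 21×60 + 19×70 = 2590.

2590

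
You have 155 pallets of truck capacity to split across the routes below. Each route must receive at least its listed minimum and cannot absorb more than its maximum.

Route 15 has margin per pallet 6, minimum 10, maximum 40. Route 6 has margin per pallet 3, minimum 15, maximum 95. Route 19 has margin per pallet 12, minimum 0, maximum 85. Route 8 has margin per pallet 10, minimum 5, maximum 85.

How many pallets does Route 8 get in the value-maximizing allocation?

Meeting every minimum uses 10+15+0+5 = 30 pallets, leaving 125.
Order the routes by margin per pallet: Route 19 12 > Route 8 10 > Route 15 6 > Route 6 3.
Give Route 19 85 more to hit its cap of 85 → 40 left.
Only 40 left; Route 8 takes them to reach 45.

45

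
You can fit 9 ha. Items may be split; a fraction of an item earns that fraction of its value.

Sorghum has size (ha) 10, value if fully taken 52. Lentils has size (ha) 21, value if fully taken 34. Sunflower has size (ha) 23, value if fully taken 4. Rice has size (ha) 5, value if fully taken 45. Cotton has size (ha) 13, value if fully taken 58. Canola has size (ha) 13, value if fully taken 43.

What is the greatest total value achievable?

65.8

Sort by value density: Rice 45/5≈9, Sorghum 52/10≈5.2, Cotton 58/13≈4.46, Canola 43/13≈3.31, Lentils 34/21≈1.62, Sunflower 4/23≈0.174.
Take all of Rice (5 ha, value 45) ; 4 ha left.
4 ha left: a 4/10 share of Sorghum gives 52×4/10 = 20.8.
Total value = 65.8.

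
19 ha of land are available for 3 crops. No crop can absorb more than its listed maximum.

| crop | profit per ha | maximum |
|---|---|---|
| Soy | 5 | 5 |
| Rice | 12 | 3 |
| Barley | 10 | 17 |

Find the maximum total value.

Highest profit per ha first: Rice 12 > Barley 10 > Soy 5.
Give Rice 3 to hit its cap of 3 ; 16 left.
Barley: +16 (room for 17) → 16. Pool exhausted.
Total = 12×3 + 10×16 = 196.

196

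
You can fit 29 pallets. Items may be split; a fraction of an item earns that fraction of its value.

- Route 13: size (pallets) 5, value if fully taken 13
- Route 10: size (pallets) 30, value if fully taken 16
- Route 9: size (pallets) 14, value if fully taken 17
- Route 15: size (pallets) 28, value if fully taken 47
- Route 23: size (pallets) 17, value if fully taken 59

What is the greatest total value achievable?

Sort by value density: Route 23 59/17≈3.47, Route 13 13/5≈2.6, Route 15 47/28≈1.68, Route 9 17/14≈1.21, Route 10 16/30≈0.533.
All 17 pallets of Route 23 fit (value 59) — 12 remain.
All 5 pallets of Route 13 fit (value 13) — 7 remain.
Only 7 pallets remain; take 7/28 of Route 15 for value 47×7/28 = 11.75.
Total value = 83.75.

83.75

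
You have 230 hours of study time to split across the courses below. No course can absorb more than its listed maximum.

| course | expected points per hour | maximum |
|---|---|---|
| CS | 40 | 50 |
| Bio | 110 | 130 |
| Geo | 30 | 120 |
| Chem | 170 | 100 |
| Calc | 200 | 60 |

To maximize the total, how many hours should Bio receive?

Order the courses by expected points per hour: Calc 200 > Chem 170 > Bio 110 > CS 40 > Geo 30.
Calc takes 60 to reach its cap of 60 ; 170 left.
Chem: +100 to 100 (cap) ; 70 left.
Bio: +70 (room for 130) → 70. Pool exhausted.

70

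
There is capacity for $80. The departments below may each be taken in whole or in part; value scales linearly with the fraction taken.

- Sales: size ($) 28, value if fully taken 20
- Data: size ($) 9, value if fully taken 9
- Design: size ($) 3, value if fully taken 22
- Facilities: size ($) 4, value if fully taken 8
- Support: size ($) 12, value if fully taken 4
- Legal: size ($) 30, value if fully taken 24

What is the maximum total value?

85

Sort by value density: Design 22/3≈7.33, Facilities 8/4≈2, Data 9/9≈1, Legal 24/30≈0.8, Sales 20/28≈0.714, Support 4/12≈0.333.
All 3 $ of Design fit (value 22) → 77 remain.
Facilities: take in full, 4 $ for value 8 → 73 left.
Take all of Data (9 $, value 9) → 64 $ left.
All 30 $ of Legal fit (value 24) → 34 remain.
Take all of Sales (28 $, value 20) → 6 $ left.
Only 6 $ remain; take 6/12 of Support for value 4×6/12 = 2.
Total value = 85.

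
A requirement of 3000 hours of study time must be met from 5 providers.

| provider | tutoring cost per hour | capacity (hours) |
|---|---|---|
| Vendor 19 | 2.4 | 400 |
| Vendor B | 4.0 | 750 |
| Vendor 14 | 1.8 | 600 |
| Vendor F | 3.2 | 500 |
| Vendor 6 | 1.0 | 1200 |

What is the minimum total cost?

6040

Fill from the cheapest provider first.
Vendor 6 at 1.0: take all 1200 hours → 1800 still needed.
Take 600 from Vendor 14 at 1.8 → need 1200 more.
Vendor 19 at 2.4: take all 400 hours → 800 still needed.
Vendor F (3.2): use full 500 → 300 hours to go.
Vendor B at 4.0: take 300 of its 750 → requirement met.
Cost = 1200×1.0 + 600×1.8 + 400×2.4 + 500×3.2 + 300×4.0 = 6040.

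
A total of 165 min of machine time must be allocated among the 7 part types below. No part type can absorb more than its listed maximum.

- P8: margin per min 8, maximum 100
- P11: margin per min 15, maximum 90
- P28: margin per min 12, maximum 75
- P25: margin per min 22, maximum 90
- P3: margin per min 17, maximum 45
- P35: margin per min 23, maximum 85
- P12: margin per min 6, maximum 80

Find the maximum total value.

Rank by margin per min: P35 23 > P25 22 > P3 17 > P11 15 > P28 12 > P8 8 > P12 6.
P35: +85 to 85 (cap) ; 80 left.
P25: +80 (room for 90) → 80. Pool exhausted.
Total = 22×80 + 23×85 = 3715.

3715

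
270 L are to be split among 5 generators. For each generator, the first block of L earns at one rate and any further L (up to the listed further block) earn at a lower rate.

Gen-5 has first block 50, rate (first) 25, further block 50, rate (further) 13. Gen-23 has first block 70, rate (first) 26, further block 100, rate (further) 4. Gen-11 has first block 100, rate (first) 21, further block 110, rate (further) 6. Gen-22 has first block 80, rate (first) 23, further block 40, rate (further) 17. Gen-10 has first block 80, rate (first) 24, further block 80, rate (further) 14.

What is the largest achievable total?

Rank every tier by rate: Gen-23/tier1 26 > Gen-5/tier1 25 > Gen-10/tier1 24 > Gen-22/tier1 23 > Gen-11/tier1 21 > Gen-22/tier2 17 > Gen-10/tier2 14 > Gen-5/tier2 13 > Gen-11/tier2 6 > Gen-23/tier2 4.
Fill Gen-23 tier1 block (70 at 26) ; 200 left.
Gen-5 tier1 at 25: fill all 50 ; 150 left.
Gen-10/tier1 (24): +80 ; 70 left.
70 remain; put them into Gen-22 tier1 at 23.
Total = 26×70 + 25×50 + 24×80 + 23×70 = 6600.

6600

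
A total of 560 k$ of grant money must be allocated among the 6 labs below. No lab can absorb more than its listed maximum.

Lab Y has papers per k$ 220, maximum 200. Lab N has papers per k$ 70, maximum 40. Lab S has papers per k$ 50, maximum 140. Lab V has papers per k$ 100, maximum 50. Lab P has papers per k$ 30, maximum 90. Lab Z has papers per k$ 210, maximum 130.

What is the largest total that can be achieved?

86100

Order the labs by papers per k$: Lab Y 220 > Lab Z 210 > Lab V 100 > Lab N 70 > Lab S 50 > Lab P 30.
Lab Y takes 200 to reach its cap of 200 — 360 left.
Lab Z takes 130 to reach its cap of 130 — 230 left.
Lab V takes 50 to reach its cap of 50 — 180 left.
Lab N takes 40 to reach its cap of 40 — 140 left.
Lab S takes 140 to reach its cap of 140 — 0 left.
Total = 220×200 + 70×40 + 50×140 + 100×50 + 210×130 = 86100.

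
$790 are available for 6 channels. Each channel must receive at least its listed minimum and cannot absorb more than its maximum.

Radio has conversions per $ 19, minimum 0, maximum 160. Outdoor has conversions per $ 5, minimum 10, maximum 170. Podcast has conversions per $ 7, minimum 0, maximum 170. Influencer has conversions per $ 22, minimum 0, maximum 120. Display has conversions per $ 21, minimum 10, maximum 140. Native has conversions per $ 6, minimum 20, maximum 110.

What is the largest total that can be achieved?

Meeting every minimum uses 0+10+0+0+10+20 = 40 $, leaving 750.
Rank by conversions per $: Influencer 22 > Display 21 > Radio 19 > Podcast 7 > Native 6 > Outdoor 5.
Influencer: +120 to 120 (cap) → 630 left.
Display: +130 to 140 (cap) → 500 left.
Give Radio 160 more to hit its cap of 160 → 340 left.
Podcast takes 170 more to reach its cap of 170 → 170 left.
Native: +90 to 110 (cap) → 80 left.
Only 80 left; Outdoor takes them to reach 90.
Total = 19×160 + 5×90 + 7×170 + 22×120 + 21×140 + 6×110 = 10920.

10920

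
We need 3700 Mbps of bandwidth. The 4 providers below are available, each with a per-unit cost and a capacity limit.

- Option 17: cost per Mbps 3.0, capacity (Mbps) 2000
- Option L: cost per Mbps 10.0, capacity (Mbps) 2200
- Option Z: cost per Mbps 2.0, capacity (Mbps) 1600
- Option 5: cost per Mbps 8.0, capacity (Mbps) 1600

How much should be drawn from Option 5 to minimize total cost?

100

Fill from the cheapest provider first.
Take 1600 from Option Z at 2.0 → need 2100 more.
Take 2000 from Option 17 at 3.0 → need 100 more.
Option 5 (8.0): take the remaining 100 → done.
Option L: unused.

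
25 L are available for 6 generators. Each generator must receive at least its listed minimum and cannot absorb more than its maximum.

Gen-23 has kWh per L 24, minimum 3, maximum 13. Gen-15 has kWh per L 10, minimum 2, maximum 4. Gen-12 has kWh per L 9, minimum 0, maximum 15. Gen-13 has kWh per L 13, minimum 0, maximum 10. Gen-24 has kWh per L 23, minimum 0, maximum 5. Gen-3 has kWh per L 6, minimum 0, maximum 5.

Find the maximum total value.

Meeting every minimum uses 3+2+0+0+0+0 = 5 L, leaving 20.
Order the generators by kWh per L: Gen-23 24 > Gen-24 23 > Gen-13 13 > Gen-15 10 > Gen-12 9 > Gen-3 6.
Give Gen-23 10 more to hit its cap of 13 ; 10 left.
Give Gen-24 5 more to hit its cap of 5 ; 5 left.
Gen-13 has room for 10 more but only 5 remain, so it gets 5.
Total = 24×13 + 10×2 + 13×5 + 23×5 = 512.

512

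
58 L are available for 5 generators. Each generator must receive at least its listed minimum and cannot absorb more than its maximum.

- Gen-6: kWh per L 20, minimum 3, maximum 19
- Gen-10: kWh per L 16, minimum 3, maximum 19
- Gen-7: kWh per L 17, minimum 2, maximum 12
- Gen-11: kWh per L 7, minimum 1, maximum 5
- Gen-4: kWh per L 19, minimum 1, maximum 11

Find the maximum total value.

1040

Meeting every minimum uses 3+3+2+1+1 = 10 L, leaving 48.
Order the generators by kWh per L: Gen-6 20 > Gen-4 19 > Gen-7 17 > Gen-10 16 > Gen-11 7.
Give Gen-6 16 more to hit its cap of 19 — 32 left.
Give Gen-4 10 more to hit its cap of 11 — 22 left.
Give Gen-7 10 more to hit its cap of 12 — 12 left.
Only 12 left; Gen-10 takes them to reach 15.
Total = 20×19 + 16×15 + 17×12 + 7×1 + 19×11 = 1040.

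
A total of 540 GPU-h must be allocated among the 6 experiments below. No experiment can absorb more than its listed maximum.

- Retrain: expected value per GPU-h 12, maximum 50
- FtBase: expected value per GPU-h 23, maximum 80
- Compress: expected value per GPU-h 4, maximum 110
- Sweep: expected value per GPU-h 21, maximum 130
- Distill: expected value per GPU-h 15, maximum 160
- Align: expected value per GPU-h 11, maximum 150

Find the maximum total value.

Highest expected value per GPU-h first: FtBase 23 > Sweep 21 > Distill 15 > Retrain 12 > Align 11 > Compress 4.
FtBase: +80 to 80 (cap) → 460 left.
Sweep takes 130 to reach its cap of 130 → 330 left.
Give Distill 160 to hit its cap of 160 → 170 left.
Retrain takes 50 to reach its cap of 50 → 120 left.
Align has room for 150 but only 120 remain, so it gets 120.
Total = 12×50 + 23×80 + 21×130 + 15×160 + 11×120 = 8890.

8890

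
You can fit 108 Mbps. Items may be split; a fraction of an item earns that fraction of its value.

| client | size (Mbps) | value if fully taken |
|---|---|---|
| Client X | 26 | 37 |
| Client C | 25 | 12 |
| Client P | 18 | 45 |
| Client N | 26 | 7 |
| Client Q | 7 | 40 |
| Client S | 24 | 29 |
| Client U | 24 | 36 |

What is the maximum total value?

191.32

Best value per unit of size first: Client Q 40/7≈5.71, Client P 45/18≈2.5, Client U 36/24≈1.5, Client X 37/26≈1.42, Client S 29/24≈1.21, Client C 12/25≈0.48, Client N 7/26≈0.269.
All 7 Mbps of Client Q fit (value 40) ; 101 remain.
Take all of Client P (18 Mbps, value 45) ; 83 Mbps left.
Take all of Client U (24 Mbps, value 36) ; 59 Mbps left.
Take all of Client X (26 Mbps, value 37) ; 33 Mbps left.
Take all of Client S (24 Mbps, value 29) ; 9 Mbps left.
Only 9 Mbps remain; take 9/25 of Client C for value 12×9/25 = 4.32.
Total value = 191.32.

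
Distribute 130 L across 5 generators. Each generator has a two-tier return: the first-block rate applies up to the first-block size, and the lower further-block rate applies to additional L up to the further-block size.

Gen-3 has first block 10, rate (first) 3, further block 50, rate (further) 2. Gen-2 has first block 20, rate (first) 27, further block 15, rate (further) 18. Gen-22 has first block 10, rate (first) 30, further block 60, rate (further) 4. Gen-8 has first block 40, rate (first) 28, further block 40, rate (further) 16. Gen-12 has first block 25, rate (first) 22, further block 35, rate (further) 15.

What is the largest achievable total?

Order all 10 blocks by rate: Gen-22/first 30 > Gen-8/first 28 > Gen-2/first 27 > Gen-12/first 22 > Gen-2/second 18 > Gen-8/second 16 > Gen-12/second 15 > Gen-22/second 4 > Gen-3/first 3 > Gen-3/second 2.
Fill Gen-22 first block (10 at 30) — 120 left.
Fill Gen-8 first block (40 at 28) — 80 left.
Gen-2/first (27): +20 — 60 left.
Fill Gen-12 first block (25 at 22) — 35 left.
Fill Gen-2 second block (15 at 18) — 20 left.
Gen-8 second at 16: only 20 left, fill 20.
Total = 30×10 + 28×40 + 27×20 + 22×25 + 18×15 + 16×20 = 3100.

3100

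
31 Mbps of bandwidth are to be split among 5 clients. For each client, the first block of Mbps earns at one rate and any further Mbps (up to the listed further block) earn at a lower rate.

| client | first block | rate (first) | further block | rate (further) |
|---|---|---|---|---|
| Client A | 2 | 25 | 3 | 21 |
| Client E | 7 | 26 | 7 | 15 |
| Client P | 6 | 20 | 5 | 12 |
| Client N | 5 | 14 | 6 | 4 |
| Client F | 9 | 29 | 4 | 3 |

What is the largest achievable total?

736

Order all 10 blocks by rate: Client F/T1 29 > Client E/T1 26 > Client A/T1 25 > Client A/T2 21 > Client P/T1 20 > Client E/T2 15 > Client N/T1 14 > Client P/T2 12 > Client N/T2 4 > Client F/T2 3.
Fill Client F T1 block (9 at 29) → 22 left.
Client E T1 at 26: fill all 7 → 15 left.
Client A T1 at 25: fill all 2 → 13 left.
Client A/T2 (21): +3 → 10 left.
Client P/T1 (20): +6 → 4 left.
Client E T2 at 15: only 4 left, fill 4.
Total = 29×9 + 26×7 + 25×2 + 21×3 + 20×6 + 15×4 = 736.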